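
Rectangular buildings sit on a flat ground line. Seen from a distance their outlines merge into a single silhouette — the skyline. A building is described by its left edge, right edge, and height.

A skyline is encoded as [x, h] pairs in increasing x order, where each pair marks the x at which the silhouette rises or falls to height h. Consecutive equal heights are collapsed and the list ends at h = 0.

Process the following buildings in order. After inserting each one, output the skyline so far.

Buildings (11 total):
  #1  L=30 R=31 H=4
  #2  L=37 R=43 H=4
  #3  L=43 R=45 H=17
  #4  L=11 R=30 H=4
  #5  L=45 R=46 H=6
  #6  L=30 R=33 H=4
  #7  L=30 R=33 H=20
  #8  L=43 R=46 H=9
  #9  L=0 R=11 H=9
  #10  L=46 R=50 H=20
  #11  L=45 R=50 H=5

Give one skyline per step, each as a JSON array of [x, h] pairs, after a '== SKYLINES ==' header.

== SKYLINES ==
[[30,4],[31,0]]
[[30,4],[31,0],[37,4],[43,0]]
[[30,4],[31,0],[37,4],[43,17],[45,0]]
[[11,4],[31,0],[37,4],[43,17],[45,0]]
[[11,4],[31,0],[37,4],[43,17],[45,6],[46,0]]
[[11,4],[33,0],[37,4],[43,17],[45,6],[46,0]]
[[11,4],[30,20],[33,0],[37,4],[43,17],[45,6],[46,0]]
[[11,4],[30,20],[33,0],[37,4],[43,17],[45,9],[46,0]]
[[0,9],[11,4],[30,20],[33,0],[37,4],[43,17],[45,9],[46,0]]
[[0,9],[11,4],[30,20],[33,0],[37,4],[43,17],[45,9],[46,20],[50,0]]
[[0,9],[11,4],[30,20],[33,0],[37,4],[43,17],[45,9],[46,20],[50,0]]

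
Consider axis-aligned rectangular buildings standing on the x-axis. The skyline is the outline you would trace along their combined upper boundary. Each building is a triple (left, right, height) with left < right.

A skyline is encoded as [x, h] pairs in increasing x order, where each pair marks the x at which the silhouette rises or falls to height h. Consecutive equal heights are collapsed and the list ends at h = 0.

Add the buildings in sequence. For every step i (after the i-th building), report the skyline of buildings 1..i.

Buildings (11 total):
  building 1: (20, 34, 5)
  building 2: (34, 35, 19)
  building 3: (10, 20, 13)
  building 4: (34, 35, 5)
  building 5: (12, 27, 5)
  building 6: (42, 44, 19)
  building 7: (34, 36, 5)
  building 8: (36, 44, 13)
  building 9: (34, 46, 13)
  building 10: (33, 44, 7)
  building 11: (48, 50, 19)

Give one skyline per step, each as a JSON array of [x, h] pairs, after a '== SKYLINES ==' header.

== SKYLINES ==
[[20,5],[34,0]]
[[20,5],[34,19],[35,0]]
[[10,13],[20,5],[34,19],[35,0]]
[[10,13],[20,5],[34,19],[35,0]]
[[10,13],[20,5],[34,19],[35,0]]
[[10,13],[20,5],[34,19],[35,0],[42,19],[44,0]]
[[10,13],[20,5],[34,19],[35,5],[36,0],[42,19],[44,0]]
[[10,13],[20,5],[34,19],[35,5],[36,13],[42,19],[44,0]]
[[10,13],[20,5],[34,19],[35,13],[42,19],[44,13],[46,0]]
[[10,13],[20,5],[33,7],[34,19],[35,13],[42,19],[44,13],[46,0]]
[[10,13],[20,5],[33,7],[34,19],[35,13],[42,19],[44,13],[46,0],[48,19],[50,0]]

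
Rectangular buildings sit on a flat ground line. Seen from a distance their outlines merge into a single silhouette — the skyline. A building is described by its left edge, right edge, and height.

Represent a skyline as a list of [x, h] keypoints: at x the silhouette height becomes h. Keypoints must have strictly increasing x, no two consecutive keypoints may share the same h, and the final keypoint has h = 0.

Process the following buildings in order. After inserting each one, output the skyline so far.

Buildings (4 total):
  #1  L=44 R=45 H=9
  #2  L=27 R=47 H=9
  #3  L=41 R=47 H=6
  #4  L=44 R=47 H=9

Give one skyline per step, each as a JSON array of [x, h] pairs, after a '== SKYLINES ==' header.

== SKYLINES ==
[[44,9],[45,0]]
[[27,9],[47,0]]
[[27,9],[47,0]]
[[27,9],[47,0]]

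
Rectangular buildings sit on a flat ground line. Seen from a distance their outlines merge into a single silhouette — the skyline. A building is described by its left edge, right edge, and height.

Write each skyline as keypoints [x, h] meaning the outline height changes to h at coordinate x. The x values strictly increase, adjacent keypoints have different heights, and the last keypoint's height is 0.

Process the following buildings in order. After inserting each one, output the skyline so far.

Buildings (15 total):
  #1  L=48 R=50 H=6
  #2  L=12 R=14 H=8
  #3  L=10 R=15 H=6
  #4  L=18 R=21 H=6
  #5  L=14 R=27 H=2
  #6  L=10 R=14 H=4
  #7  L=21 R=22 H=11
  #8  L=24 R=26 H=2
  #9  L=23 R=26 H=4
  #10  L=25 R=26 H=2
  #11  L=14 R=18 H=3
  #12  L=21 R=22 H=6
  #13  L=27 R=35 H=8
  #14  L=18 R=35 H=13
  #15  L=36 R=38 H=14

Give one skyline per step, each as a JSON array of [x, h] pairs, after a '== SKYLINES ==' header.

== SKYLINES ==
[[48,6],[50,0]]
[[12,8],[14,0],[48,6],[50,0]]
[[10,6],[12,8],[14,6],[15,0],[48,6],[50,0]]
[[10,6],[12,8],[14,6],[15,0],[18,6],[21,0],[48,6],[50,0]]
[[10,6],[12,8],[14,6],[15,2],[18,6],[21,2],[27,0],[48,6],[50,0]]
[[10,6],[12,8],[14,6],[15,2],[18,6],[21,2],[27,0],[48,6],[50,0]]
[[10,6],[12,8],[14,6],[15,2],[18,6],[21,11],[22,2],[27,0],[48,6],[50,0]]
[[10,6],[12,8],[14,6],[15,2],[18,6],[21,11],[22,2],[27,0],[48,6],[50,0]]
[[10,6],[12,8],[14,6],[15,2],[18,6],[21,11],[22,2],[23,4],[26,2],[27,0],[48,6],[50,0]]
[[10,6],[12,8],[14,6],[15,2],[18,6],[21,11],[22,2],[23,4],[26,2],[27,0],[48,6],[50,0]]
[[10,6],[12,8],[14,6],[15,3],[18,6],[21,11],[22,2],[23,4],[26,2],[27,0],[48,6],[50,0]]
[[10,6],[12,8],[14,6],[15,3],[18,6],[21,11],[22,2],[23,4],[26,2],[27,0],[48,6],[50,0]]
[[10,6],[12,8],[14,6],[15,3],[18,6],[21,11],[22,2],[23,4],[26,2],[27,8],[35,0],[48,6],[50,0]]
[[10,6],[12,8],[14,6],[15,3],[18,13],[35,0],[48,6],[50,0]]
[[10,6],[12,8],[14,6],[15,3],[18,13],[35,0],[36,14],[38,0],[48,6],[50,0]]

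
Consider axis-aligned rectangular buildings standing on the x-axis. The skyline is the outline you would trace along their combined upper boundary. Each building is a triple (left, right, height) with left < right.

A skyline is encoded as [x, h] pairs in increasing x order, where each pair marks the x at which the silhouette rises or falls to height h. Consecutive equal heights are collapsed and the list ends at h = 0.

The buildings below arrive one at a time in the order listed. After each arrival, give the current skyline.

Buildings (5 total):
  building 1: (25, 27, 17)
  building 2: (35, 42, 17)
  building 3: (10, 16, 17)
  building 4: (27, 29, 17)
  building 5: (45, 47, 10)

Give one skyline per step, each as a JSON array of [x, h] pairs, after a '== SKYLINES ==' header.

== SKYLINES ==
[[25,17],[27,0]]
[[25,17],[27,0],[35,17],[42,0]]
[[10,17],[16,0],[25,17],[27,0],[35,17],[42,0]]
[[10,17],[16,0],[25,17],[29,0],[35,17],[42,0]]
[[10,17],[16,0],[25,17],[29,0],[35,17],[42,0],[45,10],[47,0]]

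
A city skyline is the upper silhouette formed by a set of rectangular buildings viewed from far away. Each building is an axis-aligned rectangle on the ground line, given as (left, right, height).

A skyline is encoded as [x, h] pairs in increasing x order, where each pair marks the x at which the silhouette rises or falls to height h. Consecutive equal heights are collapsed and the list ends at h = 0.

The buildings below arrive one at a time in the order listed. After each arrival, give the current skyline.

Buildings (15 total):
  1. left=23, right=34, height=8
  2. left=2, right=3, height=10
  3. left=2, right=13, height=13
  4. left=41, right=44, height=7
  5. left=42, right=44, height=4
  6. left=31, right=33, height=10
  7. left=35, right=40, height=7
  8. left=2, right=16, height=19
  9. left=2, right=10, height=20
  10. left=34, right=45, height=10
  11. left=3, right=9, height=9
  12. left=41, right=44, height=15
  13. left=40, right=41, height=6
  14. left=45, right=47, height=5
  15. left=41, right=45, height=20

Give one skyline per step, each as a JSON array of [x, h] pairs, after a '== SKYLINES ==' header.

== SKYLINES ==
[[23,8],[34,0]]
[[2,10],[3,0],[23,8],[34,0]]
[[2,13],[13,0],[23,8],[34,0]]
[[2,13],[13,0],[23,8],[34,0],[41,7],[44,0]]
[[2,13],[13,0],[23,8],[34,0],[41,7],[44,0]]
[[2,13],[13,0],[23,8],[31,10],[33,8],[34,0],[41,7],[44,0]]
[[2,13],[13,0],[23,8],[31,10],[33,8],[34,0],[35,7],[40,0],[41,7],[44,0]]
[[2,19],[16,0],[23,8],[31,10],[33,8],[34,0],[35,7],[40,0],[41,7],[44,0]]
[[2,20],[10,19],[16,0],[23,8],[31,10],[33,8],[34,0],[35,7],[40,0],[41,7],[44,0]]
[[2,20],[10,19],[16,0],[23,8],[31,10],[33,8],[34,10],[45,0]]
[[2,20],[10,19],[16,0],[23,8],[31,10],[33,8],[34,10],[45,0]]
[[2,20],[10,19],[16,0],[23,8],[31,10],[33,8],[34,10],[41,15],[44,10],[45,0]]
[[2,20],[10,19],[16,0],[23,8],[31,10],[33,8],[34,10],[41,15],[44,10],[45,0]]
[[2,20],[10,19],[16,0],[23,8],[31,10],[33,8],[34,10],[41,15],[44,10],[45,5],[47,0]]
[[2,20],[10,19],[16,0],[23,8],[31,10],[33,8],[34,10],[41,20],[45,5],[47,0]]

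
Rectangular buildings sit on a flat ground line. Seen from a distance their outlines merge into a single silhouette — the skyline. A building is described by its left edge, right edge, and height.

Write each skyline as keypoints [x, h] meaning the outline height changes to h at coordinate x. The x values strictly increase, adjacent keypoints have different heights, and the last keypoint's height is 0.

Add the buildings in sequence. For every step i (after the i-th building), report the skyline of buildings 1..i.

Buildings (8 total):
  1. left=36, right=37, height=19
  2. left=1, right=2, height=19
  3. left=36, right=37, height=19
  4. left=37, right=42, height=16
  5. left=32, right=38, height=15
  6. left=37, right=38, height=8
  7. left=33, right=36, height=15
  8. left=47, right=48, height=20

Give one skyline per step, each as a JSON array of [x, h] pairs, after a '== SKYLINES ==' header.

== SKYLINES ==
[[36,19],[37,0]]
[[1,19],[2,0],[36,19],[37,0]]
[[1,19],[2,0],[36,19],[37,0]]
[[1,19],[2,0],[36,19],[37,16],[42,0]]
[[1,19],[2,0],[32,15],[36,19],[37,16],[42,0]]
[[1,19],[2,0],[32,15],[36,19],[37,16],[42,0]]
[[1,19],[2,0],[32,15],[36,19],[37,16],[42,0]]
[[1,19],[2,0],[32,15],[36,19],[37,16],[42,0],[47,20],[48,0]]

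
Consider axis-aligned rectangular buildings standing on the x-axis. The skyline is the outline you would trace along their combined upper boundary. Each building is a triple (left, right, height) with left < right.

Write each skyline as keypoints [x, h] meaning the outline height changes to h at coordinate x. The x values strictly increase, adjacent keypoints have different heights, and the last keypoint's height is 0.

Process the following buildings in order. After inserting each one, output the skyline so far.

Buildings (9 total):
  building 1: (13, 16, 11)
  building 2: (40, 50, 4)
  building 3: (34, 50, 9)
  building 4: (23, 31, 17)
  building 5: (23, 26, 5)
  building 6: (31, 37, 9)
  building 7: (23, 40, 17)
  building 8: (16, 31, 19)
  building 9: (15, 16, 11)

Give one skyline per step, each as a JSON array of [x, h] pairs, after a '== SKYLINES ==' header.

== SKYLINES ==
[[13,11],[16,0]]
[[13,11],[16,0],[40,4],[50,0]]
[[13,11],[16,0],[34,9],[50,0]]
[[13,11],[16,0],[23,17],[31,0],[34,9],[50,0]]
[[13,11],[16,0],[23,17],[31,0],[34,9],[50,0]]
[[13,11],[16,0],[23,17],[31,9],[50,0]]
[[13,11],[16,0],[23,17],[40,9],[50,0]]
[[13,11],[16,19],[31,17],[40,9],[50,0]]
[[13,11],[16,19],[31,17],[40,9],[50,0]]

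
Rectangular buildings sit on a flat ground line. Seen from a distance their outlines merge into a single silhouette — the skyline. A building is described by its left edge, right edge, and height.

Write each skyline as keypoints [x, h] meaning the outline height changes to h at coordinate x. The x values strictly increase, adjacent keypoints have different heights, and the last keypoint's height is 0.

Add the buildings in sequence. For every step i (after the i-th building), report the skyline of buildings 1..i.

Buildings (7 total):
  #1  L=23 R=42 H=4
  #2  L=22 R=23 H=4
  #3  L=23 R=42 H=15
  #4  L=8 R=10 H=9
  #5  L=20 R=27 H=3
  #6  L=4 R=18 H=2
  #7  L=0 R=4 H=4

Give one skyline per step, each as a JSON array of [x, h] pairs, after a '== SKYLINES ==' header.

== SKYLINES ==
[[23,4],[42,0]]
[[22,4],[42,0]]
[[22,4],[23,15],[42,0]]
[[8,9],[10,0],[22,4],[23,15],[42,0]]
[[8,9],[10,0],[20,3],[22,4],[23,15],[42,0]]
[[4,2],[8,9],[10,2],[18,0],[20,3],[22,4],[23,15],[42,0]]
[[0,4],[4,2],[8,9],[10,2],[18,0],[20,3],[22,4],[23,15],[42,0]]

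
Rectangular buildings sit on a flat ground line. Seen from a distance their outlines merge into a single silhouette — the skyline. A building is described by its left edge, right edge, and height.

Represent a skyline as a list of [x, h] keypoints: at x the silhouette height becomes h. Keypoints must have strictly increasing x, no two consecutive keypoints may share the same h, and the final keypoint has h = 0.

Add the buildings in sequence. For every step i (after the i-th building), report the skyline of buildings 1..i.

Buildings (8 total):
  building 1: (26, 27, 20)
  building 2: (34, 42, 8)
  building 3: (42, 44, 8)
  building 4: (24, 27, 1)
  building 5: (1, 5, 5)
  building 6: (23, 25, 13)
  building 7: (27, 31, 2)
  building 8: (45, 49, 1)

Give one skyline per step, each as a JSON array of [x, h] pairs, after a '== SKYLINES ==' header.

== SKYLINES ==
[[26,20],[27,0]]
[[26,20],[27,0],[34,8],[42,0]]
[[26,20],[27,0],[34,8],[44,0]]
[[24,1],[26,20],[27,0],[34,8],[44,0]]
[[1,5],[5,0],[24,1],[26,20],[27,0],[34,8],[44,0]]
[[1,5],[5,0],[23,13],[25,1],[26,20],[27,0],[34,8],[44,0]]
[[1,5],[5,0],[23,13],[25,1],[26,20],[27,2],[31,0],[34,8],[44,0]]
[[1,5],[5,0],[23,13],[25,1],[26,20],[27,2],[31,0],[34,8],[44,0],[45,1],[49,0]]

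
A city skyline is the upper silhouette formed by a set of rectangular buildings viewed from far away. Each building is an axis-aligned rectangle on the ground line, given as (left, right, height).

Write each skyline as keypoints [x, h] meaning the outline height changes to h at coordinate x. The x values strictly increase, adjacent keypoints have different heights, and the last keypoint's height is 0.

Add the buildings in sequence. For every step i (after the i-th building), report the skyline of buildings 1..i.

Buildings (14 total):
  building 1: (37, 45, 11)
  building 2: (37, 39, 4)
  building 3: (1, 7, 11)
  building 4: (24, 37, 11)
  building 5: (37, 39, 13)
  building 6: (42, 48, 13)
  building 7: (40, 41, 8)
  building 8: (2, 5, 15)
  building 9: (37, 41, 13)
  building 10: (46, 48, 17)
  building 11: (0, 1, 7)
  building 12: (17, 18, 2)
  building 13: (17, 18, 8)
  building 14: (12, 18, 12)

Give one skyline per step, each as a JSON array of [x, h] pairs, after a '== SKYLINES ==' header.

== SKYLINES ==
[[37,11],[45,0]]
[[37,11],[45,0]]
[[1,11],[7,0],[37,11],[45,0]]
[[1,11],[7,0],[24,11],[45,0]]
[[1,11],[7,0],[24,11],[37,13],[39,11],[45,0]]
[[1,11],[7,0],[24,11],[37,13],[39,11],[42,13],[48,0]]
[[1,11],[7,0],[24,11],[37,13],[39,11],[42,13],[48,0]]
[[1,11],[2,15],[5,11],[7,0],[24,11],[37,13],[39,11],[42,13],[48,0]]
[[1,11],[2,15],[5,11],[7,0],[24,11],[37,13],[41,11],[42,13],[48,0]]
[[1,11],[2,15],[5,11],[7,0],[24,11],[37,13],[41,11],[42,13],[46,17],[48,0]]
[[0,7],[1,11],[2,15],[5,11],[7,0],[24,11],[37,13],[41,11],[42,13],[46,17],[48,0]]
[[0,7],[1,11],[2,15],[5,11],[7,0],[17,2],[18,0],[24,11],[37,13],[41,11],[42,13],[46,17],[48,0]]
[[0,7],[1,11],[2,15],[5,11],[7,0],[17,8],[18,0],[24,11],[37,13],[41,11],[42,13],[46,17],[48,0]]
[[0,7],[1,11],[2,15],[5,11],[7,0],[12,12],[18,0],[24,11],[37,13],[41,11],[42,13],[46,17],[48,0]]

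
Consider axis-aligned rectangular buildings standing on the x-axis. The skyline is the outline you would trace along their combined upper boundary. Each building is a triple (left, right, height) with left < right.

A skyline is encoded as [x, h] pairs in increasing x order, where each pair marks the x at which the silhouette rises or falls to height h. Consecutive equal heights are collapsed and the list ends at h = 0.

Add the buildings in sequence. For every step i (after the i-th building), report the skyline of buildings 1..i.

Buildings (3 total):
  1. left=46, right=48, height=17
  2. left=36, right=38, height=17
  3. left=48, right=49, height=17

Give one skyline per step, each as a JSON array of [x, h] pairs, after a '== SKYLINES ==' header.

== SKYLINES ==
[[46,17],[48,0]]
[[36,17],[38,0],[46,17],[48,0]]
[[36,17],[38,0],[46,17],[49,0]]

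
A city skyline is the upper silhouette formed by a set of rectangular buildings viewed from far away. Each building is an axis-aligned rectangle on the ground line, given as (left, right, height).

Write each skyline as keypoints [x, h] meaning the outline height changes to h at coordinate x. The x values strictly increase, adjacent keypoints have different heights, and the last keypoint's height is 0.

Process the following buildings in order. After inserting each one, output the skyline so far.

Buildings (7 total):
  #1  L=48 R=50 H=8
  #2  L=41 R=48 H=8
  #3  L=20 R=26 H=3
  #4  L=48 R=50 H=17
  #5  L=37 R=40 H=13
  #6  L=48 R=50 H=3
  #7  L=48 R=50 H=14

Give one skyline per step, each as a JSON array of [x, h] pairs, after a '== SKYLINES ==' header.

== SKYLINES ==
[[48,8],[50,0]]
[[41,8],[50,0]]
[[20,3],[26,0],[41,8],[50,0]]
[[20,3],[26,0],[41,8],[48,17],[50,0]]
[[20,3],[26,0],[37,13],[40,0],[41,8],[48,17],[50,0]]
[[20,3],[26,0],[37,13],[40,0],[41,8],[48,17],[50,0]]
[[20,3],[26,0],[37,13],[40,0],[41,8],[48,17],[50,0]]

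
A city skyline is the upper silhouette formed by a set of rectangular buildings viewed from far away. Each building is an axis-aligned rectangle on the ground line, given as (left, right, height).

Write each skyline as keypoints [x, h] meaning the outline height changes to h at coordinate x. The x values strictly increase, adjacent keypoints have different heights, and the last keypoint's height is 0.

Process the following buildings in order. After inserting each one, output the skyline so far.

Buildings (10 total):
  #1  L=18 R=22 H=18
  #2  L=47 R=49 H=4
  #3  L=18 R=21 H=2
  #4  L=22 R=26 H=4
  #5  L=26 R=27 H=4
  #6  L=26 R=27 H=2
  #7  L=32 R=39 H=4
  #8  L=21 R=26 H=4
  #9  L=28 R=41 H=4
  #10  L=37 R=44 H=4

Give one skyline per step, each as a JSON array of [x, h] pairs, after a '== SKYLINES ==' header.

== SKYLINES ==
[[18,18],[22,0]]
[[18,18],[22,0],[47,4],[49,0]]
[[18,18],[22,0],[47,4],[49,0]]
[[18,18],[22,4],[26,0],[47,4],[49,0]]
[[18,18],[22,4],[27,0],[47,4],[49,0]]
[[18,18],[22,4],[27,0],[47,4],[49,0]]
[[18,18],[22,4],[27,0],[32,4],[39,0],[47,4],[49,0]]
[[18,18],[22,4],[27,0],[32,4],[39,0],[47,4],[49,0]]
[[18,18],[22,4],[27,0],[28,4],[41,0],[47,4],[49,0]]
[[18,18],[22,4],[27,0],[28,4],[44,0],[47,4],[49,0]]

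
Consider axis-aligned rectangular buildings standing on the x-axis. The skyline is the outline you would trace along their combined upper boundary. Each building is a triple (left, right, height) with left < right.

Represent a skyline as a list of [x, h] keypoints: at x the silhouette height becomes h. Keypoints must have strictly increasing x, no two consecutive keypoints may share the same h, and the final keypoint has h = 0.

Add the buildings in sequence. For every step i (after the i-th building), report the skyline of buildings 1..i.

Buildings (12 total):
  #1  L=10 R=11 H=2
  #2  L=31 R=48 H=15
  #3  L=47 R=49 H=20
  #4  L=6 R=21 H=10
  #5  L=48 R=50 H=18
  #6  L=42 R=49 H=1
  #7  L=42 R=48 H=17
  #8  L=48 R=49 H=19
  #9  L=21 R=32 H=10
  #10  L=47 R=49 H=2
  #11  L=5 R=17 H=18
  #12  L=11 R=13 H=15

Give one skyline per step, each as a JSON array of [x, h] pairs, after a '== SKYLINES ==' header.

== SKYLINES ==
[[10,2],[11,0]]
[[10,2],[11,0],[31,15],[48,0]]
[[10,2],[11,0],[31,15],[47,20],[49,0]]
[[6,10],[21,0],[31,15],[47,20],[49,0]]
[[6,10],[21,0],[31,15],[47,20],[49,18],[50,0]]
[[6,10],[21,0],[31,15],[47,20],[49,18],[50,0]]
[[6,10],[21,0],[31,15],[42,17],[47,20],[49,18],[50,0]]
[[6,10],[21,0],[31,15],[42,17],[47,20],[49,18],[50,0]]
[[6,10],[31,15],[42,17],[47,20],[49,18],[50,0]]
[[6,10],[31,15],[42,17],[47,20],[49,18],[50,0]]
[[5,18],[17,10],[31,15],[42,17],[47,20],[49,18],[50,0]]
[[5,18],[17,10],[31,15],[42,17],[47,20],[49,18],[50,0]]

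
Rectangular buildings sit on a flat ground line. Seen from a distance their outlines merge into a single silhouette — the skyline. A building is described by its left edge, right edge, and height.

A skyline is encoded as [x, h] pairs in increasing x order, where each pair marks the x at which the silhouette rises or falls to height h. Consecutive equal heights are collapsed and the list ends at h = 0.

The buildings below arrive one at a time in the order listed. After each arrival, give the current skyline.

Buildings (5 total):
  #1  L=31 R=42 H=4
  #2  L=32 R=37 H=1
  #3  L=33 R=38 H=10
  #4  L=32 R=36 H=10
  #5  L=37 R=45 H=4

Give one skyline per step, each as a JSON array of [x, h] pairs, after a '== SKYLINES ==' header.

== SKYLINES ==
[[31,4],[42,0]]
[[31,4],[42,0]]
[[31,4],[33,10],[38,4],[42,0]]
[[31,4],[32,10],[38,4],[42,0]]
[[31,4],[32,10],[38,4],[45,0]]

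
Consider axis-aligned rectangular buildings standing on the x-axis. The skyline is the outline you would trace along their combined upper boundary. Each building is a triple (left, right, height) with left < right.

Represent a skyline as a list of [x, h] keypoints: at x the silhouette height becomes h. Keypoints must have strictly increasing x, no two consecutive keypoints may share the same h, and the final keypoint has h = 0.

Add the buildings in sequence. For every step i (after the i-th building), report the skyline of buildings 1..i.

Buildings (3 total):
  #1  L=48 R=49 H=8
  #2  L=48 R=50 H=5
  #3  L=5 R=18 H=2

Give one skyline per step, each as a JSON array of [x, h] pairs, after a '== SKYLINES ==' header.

== SKYLINES ==
[[48,8],[49,0]]
[[48,8],[49,5],[50,0]]
[[5,2],[18,0],[48,8],[49,5],[50,0]]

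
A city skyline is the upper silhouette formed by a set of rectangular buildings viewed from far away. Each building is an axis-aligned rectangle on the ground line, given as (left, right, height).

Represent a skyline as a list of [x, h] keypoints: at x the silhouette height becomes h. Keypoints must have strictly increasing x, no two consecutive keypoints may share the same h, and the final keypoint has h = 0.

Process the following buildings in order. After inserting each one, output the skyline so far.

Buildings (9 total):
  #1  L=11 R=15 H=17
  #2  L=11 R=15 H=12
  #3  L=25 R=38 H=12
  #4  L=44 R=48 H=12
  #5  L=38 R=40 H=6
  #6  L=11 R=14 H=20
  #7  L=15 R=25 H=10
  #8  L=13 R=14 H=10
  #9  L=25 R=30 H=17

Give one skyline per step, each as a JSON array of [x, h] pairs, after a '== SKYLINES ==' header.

== SKYLINES ==
[[11,17],[15,0]]
[[11,17],[15,0]]
[[11,17],[15,0],[25,12],[38,0]]
[[11,17],[15,0],[25,12],[38,0],[44,12],[48,0]]
[[11,17],[15,0],[25,12],[38,6],[40,0],[44,12],[48,0]]
[[11,20],[14,17],[15,0],[25,12],[38,6],[40,0],[44,12],[48,0]]
[[11,20],[14,17],[15,10],[25,12],[38,6],[40,0],[44,12],[48,0]]
[[11,20],[14,17],[15,10],[25,12],[38,6],[40,0],[44,12],[48,0]]
[[11,20],[14,17],[15,10],[25,17],[30,12],[38,6],[40,0],[44,12],[48,0]]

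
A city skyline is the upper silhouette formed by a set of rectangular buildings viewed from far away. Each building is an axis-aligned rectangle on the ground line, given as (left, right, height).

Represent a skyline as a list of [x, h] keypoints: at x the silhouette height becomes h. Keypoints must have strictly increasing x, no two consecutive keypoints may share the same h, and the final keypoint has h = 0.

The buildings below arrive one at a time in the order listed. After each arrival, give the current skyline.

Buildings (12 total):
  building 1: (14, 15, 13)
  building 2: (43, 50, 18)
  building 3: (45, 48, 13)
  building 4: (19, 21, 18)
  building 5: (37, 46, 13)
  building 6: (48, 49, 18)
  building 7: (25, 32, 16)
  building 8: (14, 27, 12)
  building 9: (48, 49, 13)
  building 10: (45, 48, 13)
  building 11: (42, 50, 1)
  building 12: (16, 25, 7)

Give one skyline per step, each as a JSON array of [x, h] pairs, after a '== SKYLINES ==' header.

== SKYLINES ==
[[14,13],[15,0]]
[[14,13],[15,0],[43,18],[50,0]]
[[14,13],[15,0],[43,18],[50,0]]
[[14,13],[15,0],[19,18],[21,0],[43,18],[50,0]]
[[14,13],[15,0],[19,18],[21,0],[37,13],[43,18],[50,0]]
[[14,13],[15,0],[19,18],[21,0],[37,13],[43,18],[50,0]]
[[14,13],[15,0],[19,18],[21,0],[25,16],[32,0],[37,13],[43,18],[50,0]]
[[14,13],[15,12],[19,18],[21,12],[25,16],[32,0],[37,13],[43,18],[50,0]]
[[14,13],[15,12],[19,18],[21,12],[25,16],[32,0],[37,13],[43,18],[50,0]]
[[14,13],[15,12],[19,18],[21,12],[25,16],[32,0],[37,13],[43,18],[50,0]]
[[14,13],[15,12],[19,18],[21,12],[25,16],[32,0],[37,13],[43,18],[50,0]]
[[14,13],[15,12],[19,18],[21,12],[25,16],[32,0],[37,13],[43,18],[50,0]]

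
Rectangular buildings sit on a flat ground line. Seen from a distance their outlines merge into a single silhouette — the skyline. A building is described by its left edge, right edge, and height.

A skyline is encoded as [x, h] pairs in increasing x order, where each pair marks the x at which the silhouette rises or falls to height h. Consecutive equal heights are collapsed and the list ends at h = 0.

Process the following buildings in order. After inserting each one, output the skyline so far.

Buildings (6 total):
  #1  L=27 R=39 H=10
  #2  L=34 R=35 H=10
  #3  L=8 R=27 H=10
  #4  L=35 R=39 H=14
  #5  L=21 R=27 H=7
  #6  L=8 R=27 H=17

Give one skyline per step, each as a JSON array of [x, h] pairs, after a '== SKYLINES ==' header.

== SKYLINES ==
[[27,10],[39,0]]
[[27,10],[39,0]]
[[8,10],[39,0]]
[[8,10],[35,14],[39,0]]
[[8,10],[35,14],[39,0]]
[[8,17],[27,10],[35,14],[39,0]]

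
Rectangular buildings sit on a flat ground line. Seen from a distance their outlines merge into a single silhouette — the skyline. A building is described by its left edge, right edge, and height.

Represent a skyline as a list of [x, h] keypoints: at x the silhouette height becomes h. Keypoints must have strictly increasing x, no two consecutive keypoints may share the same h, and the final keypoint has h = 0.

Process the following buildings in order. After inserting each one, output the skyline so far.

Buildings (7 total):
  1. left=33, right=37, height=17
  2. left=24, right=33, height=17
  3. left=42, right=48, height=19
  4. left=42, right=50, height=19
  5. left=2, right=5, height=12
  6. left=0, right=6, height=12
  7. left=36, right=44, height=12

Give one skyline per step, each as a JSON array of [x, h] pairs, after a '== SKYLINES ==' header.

== SKYLINES ==
[[33,17],[37,0]]
[[24,17],[37,0]]
[[24,17],[37,0],[42,19],[48,0]]
[[24,17],[37,0],[42,19],[50,0]]
[[2,12],[5,0],[24,17],[37,0],[42,19],[50,0]]
[[0,12],[6,0],[24,17],[37,0],[42,19],[50,0]]
[[0,12],[6,0],[24,17],[37,12],[42,19],[50,0]]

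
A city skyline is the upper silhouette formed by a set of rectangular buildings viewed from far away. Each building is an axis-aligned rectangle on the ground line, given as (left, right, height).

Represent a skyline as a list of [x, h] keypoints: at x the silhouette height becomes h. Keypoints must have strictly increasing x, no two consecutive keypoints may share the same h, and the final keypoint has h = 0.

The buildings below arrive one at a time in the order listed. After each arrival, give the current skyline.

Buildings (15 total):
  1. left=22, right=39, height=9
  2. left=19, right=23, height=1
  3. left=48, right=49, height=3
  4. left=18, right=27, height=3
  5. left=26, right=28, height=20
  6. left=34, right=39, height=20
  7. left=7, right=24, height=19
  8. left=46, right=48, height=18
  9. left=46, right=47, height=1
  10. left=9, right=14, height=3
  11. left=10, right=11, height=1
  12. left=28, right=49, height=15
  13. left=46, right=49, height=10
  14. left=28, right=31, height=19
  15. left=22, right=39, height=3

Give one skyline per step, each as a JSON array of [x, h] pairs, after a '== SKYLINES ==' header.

== SKYLINES ==
[[22,9],[39,0]]
[[19,1],[22,9],[39,0]]
[[19,1],[22,9],[39,0],[48,3],[49,0]]
[[18,3],[22,9],[39,0],[48,3],[49,0]]
[[18,3],[22,9],[26,20],[28,9],[39,0],[48,3],[49,0]]
[[18,3],[22,9],[26,20],[28,9],[34,20],[39,0],[48,3],[49,0]]
[[7,19],[24,9],[26,20],[28,9],[34,20],[39,0],[48,3],[49,0]]
[[7,19],[24,9],[26,20],[28,9],[34,20],[39,0],[46,18],[48,3],[49,0]]
[[7,19],[24,9],[26,20],[28,9],[34,20],[39,0],[46,18],[48,3],[49,0]]
[[7,19],[24,9],[26,20],[28,9],[34,20],[39,0],[46,18],[48,3],[49,0]]
[[7,19],[24,9],[26,20],[28,9],[34,20],[39,0],[46,18],[48,3],[49,0]]
[[7,19],[24,9],[26,20],[28,15],[34,20],[39,15],[46,18],[48,15],[49,0]]
[[7,19],[24,9],[26,20],[28,15],[34,20],[39,15],[46,18],[48,15],[49,0]]
[[7,19],[24,9],[26,20],[28,19],[31,15],[34,20],[39,15],[46,18],[48,15],[49,0]]
[[7,19],[24,9],[26,20],[28,19],[31,15],[34,20],[39,15],[46,18],[48,15],[49,0]]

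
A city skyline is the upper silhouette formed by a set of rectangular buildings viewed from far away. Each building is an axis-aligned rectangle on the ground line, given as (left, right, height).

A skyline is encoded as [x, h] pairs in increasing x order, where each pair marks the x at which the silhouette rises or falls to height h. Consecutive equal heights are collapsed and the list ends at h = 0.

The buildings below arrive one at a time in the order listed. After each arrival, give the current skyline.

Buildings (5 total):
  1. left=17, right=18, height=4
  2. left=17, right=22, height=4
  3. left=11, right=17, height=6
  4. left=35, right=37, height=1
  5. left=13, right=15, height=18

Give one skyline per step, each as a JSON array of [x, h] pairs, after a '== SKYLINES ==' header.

== SKYLINES ==
[[17,4],[18,0]]
[[17,4],[22,0]]
[[11,6],[17,4],[22,0]]
[[11,6],[17,4],[22,0],[35,1],[37,0]]
[[11,6],[13,18],[15,6],[17,4],[22,0],[35,1],[37,0]]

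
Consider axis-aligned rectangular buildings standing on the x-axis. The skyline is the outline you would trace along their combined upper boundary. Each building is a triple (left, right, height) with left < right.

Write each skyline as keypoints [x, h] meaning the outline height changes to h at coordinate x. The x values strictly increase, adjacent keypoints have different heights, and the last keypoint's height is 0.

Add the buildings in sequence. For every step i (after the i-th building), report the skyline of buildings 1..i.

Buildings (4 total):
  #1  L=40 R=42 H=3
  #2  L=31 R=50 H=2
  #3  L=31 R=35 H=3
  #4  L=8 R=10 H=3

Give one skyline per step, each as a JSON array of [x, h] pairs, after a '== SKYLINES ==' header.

== SKYLINES ==
[[40,3],[42,0]]
[[31,2],[40,3],[42,2],[50,0]]
[[31,3],[35,2],[40,3],[42,2],[50,0]]
[[8,3],[10,0],[31,3],[35,2],[40,3],[42,2],[50,0]]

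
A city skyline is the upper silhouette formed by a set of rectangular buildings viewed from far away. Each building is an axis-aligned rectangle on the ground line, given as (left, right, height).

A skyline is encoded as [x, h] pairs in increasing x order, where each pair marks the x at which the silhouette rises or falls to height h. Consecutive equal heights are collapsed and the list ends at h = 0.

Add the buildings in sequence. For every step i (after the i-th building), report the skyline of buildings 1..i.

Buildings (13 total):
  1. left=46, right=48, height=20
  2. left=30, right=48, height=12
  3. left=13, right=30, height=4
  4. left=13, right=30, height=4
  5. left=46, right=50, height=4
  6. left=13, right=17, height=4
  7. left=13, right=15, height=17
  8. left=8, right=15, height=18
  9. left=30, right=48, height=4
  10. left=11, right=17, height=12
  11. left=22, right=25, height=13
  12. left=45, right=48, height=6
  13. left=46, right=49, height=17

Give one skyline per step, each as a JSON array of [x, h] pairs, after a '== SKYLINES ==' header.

== SKYLINES ==
[[46,20],[48,0]]
[[30,12],[46,20],[48,0]]
[[13,4],[30,12],[46,20],[48,0]]
[[13,4],[30,12],[46,20],[48,0]]
[[13,4],[30,12],[46,20],[48,4],[50,0]]
[[13,4],[30,12],[46,20],[48,4],[50,0]]
[[13,17],[15,4],[30,12],[46,20],[48,4],[50,0]]
[[8,18],[15,4],[30,12],[46,20],[48,4],[50,0]]
[[8,18],[15,4],[30,12],[46,20],[48,4],[50,0]]
[[8,18],[15,12],[17,4],[30,12],[46,20],[48,4],[50,0]]
[[8,18],[15,12],[17,4],[22,13],[25,4],[30,12],[46,20],[48,4],[50,0]]
[[8,18],[15,12],[17,4],[22,13],[25,4],[30,12],[46,20],[48,4],[50,0]]
[[8,18],[15,12],[17,4],[22,13],[25,4],[30,12],[46,20],[48,17],[49,4],[50,0]]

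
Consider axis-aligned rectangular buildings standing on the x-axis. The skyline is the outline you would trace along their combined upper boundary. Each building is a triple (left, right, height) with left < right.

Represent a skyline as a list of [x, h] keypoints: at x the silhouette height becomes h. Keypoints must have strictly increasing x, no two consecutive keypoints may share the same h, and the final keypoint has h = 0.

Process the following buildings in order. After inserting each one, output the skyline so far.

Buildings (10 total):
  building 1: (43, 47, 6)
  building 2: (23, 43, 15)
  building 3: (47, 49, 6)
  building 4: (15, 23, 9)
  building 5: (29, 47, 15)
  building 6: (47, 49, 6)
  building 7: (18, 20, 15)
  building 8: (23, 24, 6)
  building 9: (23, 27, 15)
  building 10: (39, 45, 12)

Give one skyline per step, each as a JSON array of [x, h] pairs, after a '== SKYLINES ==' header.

== SKYLINES ==
[[43,6],[47,0]]
[[23,15],[43,6],[47,0]]
[[23,15],[43,6],[49,0]]
[[15,9],[23,15],[43,6],[49,0]]
[[15,9],[23,15],[47,6],[49,0]]
[[15,9],[23,15],[47,6],[49,0]]
[[15,9],[18,15],[20,9],[23,15],[47,6],[49,0]]
[[15,9],[18,15],[20,9],[23,15],[47,6],[49,0]]
[[15,9],[18,15],[20,9],[23,15],[47,6],[49,0]]
[[15,9],[18,15],[20,9],[23,15],[47,6],[49,0]]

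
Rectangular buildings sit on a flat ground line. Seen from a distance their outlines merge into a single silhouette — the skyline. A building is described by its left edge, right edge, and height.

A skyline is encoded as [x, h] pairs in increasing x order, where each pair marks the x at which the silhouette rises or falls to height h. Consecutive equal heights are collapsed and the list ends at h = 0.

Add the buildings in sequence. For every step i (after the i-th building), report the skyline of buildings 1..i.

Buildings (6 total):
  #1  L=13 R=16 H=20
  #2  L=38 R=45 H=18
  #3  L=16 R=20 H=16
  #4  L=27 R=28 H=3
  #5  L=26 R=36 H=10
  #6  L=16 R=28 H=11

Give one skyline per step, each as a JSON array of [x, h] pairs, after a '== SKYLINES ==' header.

== SKYLINES ==
[[13,20],[16,0]]
[[13,20],[16,0],[38,18],[45,0]]
[[13,20],[16,16],[20,0],[38,18],[45,0]]
[[13,20],[16,16],[20,0],[27,3],[28,0],[38,18],[45,0]]
[[13,20],[16,16],[20,0],[26,10],[36,0],[38,18],[45,0]]
[[13,20],[16,16],[20,11],[28,10],[36,0],[38,18],[45,0]]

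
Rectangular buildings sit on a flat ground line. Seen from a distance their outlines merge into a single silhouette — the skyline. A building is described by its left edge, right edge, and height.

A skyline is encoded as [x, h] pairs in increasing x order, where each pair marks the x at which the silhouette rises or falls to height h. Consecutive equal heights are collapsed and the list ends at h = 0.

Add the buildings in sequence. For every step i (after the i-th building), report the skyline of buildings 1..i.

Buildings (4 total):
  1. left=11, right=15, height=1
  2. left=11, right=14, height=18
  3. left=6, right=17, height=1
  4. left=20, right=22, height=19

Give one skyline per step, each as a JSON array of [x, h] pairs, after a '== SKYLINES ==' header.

== SKYLINES ==
[[11,1],[15,0]]
[[11,18],[14,1],[15,0]]
[[6,1],[11,18],[14,1],[17,0]]
[[6,1],[11,18],[14,1],[17,0],[20,19],[22,0]]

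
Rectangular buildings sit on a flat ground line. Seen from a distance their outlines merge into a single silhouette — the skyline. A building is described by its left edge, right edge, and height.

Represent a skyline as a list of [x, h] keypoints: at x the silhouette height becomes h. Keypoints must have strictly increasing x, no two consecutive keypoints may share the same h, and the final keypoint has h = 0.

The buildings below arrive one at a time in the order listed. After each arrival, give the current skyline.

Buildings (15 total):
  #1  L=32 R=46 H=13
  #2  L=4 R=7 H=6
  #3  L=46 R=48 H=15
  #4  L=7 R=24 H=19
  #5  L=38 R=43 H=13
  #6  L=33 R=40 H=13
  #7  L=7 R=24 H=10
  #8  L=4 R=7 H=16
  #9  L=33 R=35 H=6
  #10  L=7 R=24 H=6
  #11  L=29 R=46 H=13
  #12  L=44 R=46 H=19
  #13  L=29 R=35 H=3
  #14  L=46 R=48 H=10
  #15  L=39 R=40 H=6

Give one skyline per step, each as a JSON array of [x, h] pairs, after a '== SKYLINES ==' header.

== SKYLINES ==
[[32,13],[46,0]]
[[4,6],[7,0],[32,13],[46,0]]
[[4,6],[7,0],[32,13],[46,15],[48,0]]
[[4,6],[7,19],[24,0],[32,13],[46,15],[48,0]]
[[4,6],[7,19],[24,0],[32,13],[46,15],[48,0]]
[[4,6],[7,19],[24,0],[32,13],[46,15],[48,0]]
[[4,6],[7,19],[24,0],[32,13],[46,15],[48,0]]
[[4,16],[7,19],[24,0],[32,13],[46,15],[48,0]]
[[4,16],[7,19],[24,0],[32,13],[46,15],[48,0]]
[[4,16],[7,19],[24,0],[32,13],[46,15],[48,0]]
[[4,16],[7,19],[24,0],[29,13],[46,15],[48,0]]
[[4,16],[7,19],[24,0],[29,13],[44,19],[46,15],[48,0]]
[[4,16],[7,19],[24,0],[29,13],[44,19],[46,15],[48,0]]
[[4,16],[7,19],[24,0],[29,13],[44,19],[46,15],[48,0]]
[[4,16],[7,19],[24,0],[29,13],[44,19],[46,15],[48,0]]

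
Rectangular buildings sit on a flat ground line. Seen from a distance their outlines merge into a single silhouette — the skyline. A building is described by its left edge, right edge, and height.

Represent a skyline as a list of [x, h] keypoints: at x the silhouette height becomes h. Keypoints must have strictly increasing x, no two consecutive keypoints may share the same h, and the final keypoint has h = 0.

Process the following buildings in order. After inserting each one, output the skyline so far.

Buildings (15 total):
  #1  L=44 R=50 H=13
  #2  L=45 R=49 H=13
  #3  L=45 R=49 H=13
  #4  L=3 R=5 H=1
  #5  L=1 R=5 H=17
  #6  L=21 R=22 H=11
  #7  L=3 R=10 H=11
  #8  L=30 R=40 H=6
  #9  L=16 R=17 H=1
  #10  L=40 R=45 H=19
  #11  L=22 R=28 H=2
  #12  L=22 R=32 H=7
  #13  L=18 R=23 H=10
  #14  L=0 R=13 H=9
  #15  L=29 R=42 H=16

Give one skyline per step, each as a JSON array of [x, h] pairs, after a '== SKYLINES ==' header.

== SKYLINES ==
[[44,13],[50,0]]
[[44,13],[50,0]]
[[44,13],[50,0]]
[[3,1],[5,0],[44,13],[50,0]]
[[1,17],[5,0],[44,13],[50,0]]
[[1,17],[5,0],[21,11],[22,0],[44,13],[50,0]]
[[1,17],[5,11],[10,0],[21,11],[22,0],[44,13],[50,0]]
[[1,17],[5,11],[10,0],[21,11],[22,0],[30,6],[40,0],[44,13],[50,0]]
[[1,17],[5,11],[10,0],[16,1],[17,0],[21,11],[22,0],[30,6],[40,0],[44,13],[50,0]]
[[1,17],[5,11],[10,0],[16,1],[17,0],[21,11],[22,0],[30,6],[40,19],[45,13],[50,0]]
[[1,17],[5,11],[10,0],[16,1],[17,0],[21,11],[22,2],[28,0],[30,6],[40,19],[45,13],[50,0]]
[[1,17],[5,11],[10,0],[16,1],[17,0],[21,11],[22,7],[32,6],[40,19],[45,13],[50,0]]
[[1,17],[5,11],[10,0],[16,1],[17,0],[18,10],[21,11],[22,10],[23,7],[32,6],[40,19],[45,13],[50,0]]
[[0,9],[1,17],[5,11],[10,9],[13,0],[16,1],[17,0],[18,10],[21,11],[22,10],[23,7],[32,6],[40,19],[45,13],[50,0]]
[[0,9],[1,17],[5,11],[10,9],[13,0],[16,1],[17,0],[18,10],[21,11],[22,10],[23,7],[29,16],[40,19],[45,13],[50,0]]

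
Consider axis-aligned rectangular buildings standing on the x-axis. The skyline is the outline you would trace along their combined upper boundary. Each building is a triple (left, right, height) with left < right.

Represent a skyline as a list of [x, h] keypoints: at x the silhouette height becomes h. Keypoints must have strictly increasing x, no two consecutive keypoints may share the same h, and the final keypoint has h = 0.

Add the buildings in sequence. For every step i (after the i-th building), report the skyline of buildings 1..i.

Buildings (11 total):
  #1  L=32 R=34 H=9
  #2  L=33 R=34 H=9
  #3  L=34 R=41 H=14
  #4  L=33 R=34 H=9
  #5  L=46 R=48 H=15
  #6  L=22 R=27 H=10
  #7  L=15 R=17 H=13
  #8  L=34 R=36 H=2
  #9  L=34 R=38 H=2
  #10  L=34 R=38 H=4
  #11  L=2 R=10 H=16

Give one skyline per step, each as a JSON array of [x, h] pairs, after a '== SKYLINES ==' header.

== SKYLINES ==
[[32,9],[34,0]]
[[32,9],[34,0]]
[[32,9],[34,14],[41,0]]
[[32,9],[34,14],[41,0]]
[[32,9],[34,14],[41,0],[46,15],[48,0]]
[[22,10],[27,0],[32,9],[34,14],[41,0],[46,15],[48,0]]
[[15,13],[17,0],[22,10],[27,0],[32,9],[34,14],[41,0],[46,15],[48,0]]
[[15,13],[17,0],[22,10],[27,0],[32,9],[34,14],[41,0],[46,15],[48,0]]
[[15,13],[17,0],[22,10],[27,0],[32,9],[34,14],[41,0],[46,15],[48,0]]
[[15,13],[17,0],[22,10],[27,0],[32,9],[34,14],[41,0],[46,15],[48,0]]
[[2,16],[10,0],[15,13],[17,0],[22,10],[27,0],[32,9],[34,14],[41,0],[46,15],[48,0]]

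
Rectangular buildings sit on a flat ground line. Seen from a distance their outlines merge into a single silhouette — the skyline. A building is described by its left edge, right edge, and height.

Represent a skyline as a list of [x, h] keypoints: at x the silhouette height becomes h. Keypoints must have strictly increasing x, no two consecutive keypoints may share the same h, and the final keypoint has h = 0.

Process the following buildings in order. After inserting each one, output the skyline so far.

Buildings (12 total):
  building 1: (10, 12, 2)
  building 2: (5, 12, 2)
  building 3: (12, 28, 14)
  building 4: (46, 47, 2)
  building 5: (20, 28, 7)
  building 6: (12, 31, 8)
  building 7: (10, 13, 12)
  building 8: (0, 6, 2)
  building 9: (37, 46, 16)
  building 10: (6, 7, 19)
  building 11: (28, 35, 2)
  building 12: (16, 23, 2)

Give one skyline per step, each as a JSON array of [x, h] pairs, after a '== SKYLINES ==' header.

== SKYLINES ==
[[10,2],[12,0]]
[[5,2],[12,0]]
[[5,2],[12,14],[28,0]]
[[5,2],[12,14],[28,0],[46,2],[47,0]]
[[5,2],[12,14],[28,0],[46,2],[47,0]]
[[5,2],[12,14],[28,8],[31,0],[46,2],[47,0]]
[[5,2],[10,12],[12,14],[28,8],[31,0],[46,2],[47,0]]
[[0,2],[10,12],[12,14],[28,8],[31,0],[46,2],[47,0]]
[[0,2],[10,12],[12,14],[28,8],[31,0],[37,16],[46,2],[47,0]]
[[0,2],[6,19],[7,2],[10,12],[12,14],[28,8],[31,0],[37,16],[46,2],[47,0]]
[[0,2],[6,19],[7,2],[10,12],[12,14],[28,8],[31,2],[35,0],[37,16],[46,2],[47,0]]
[[0,2],[6,19],[7,2],[10,12],[12,14],[28,8],[31,2],[35,0],[37,16],[46,2],[47,0]]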